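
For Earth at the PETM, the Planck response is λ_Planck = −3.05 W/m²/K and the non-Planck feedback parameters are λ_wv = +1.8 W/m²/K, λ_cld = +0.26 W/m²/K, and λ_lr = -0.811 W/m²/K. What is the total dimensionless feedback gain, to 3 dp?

0.410

Convert to gains: g_wv = 1.8/3.05 = 0.5902; g_cld = 0.26/3.05 = 0.08525; g_lr = -0.811/3.05 = -0.2659.
Total gain g = 0.40955.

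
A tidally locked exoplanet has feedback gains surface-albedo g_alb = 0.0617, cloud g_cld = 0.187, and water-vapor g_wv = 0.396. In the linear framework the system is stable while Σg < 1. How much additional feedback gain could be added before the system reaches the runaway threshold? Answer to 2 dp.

0.36

Current total gain = 0.0617 + 0.187 + 0.396 = 0.6447.
Margin to runaway = 1 − 0.6447 = 0.36.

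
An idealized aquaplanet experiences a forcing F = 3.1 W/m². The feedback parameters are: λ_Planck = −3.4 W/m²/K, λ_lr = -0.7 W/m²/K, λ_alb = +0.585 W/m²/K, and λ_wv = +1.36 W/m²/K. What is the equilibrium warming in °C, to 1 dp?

1.4 °C

Net feedback parameter λ = (−3.4) + (-0.7) + (+0.585) + (+1.36) = -2.155 W/m²/K.
ΔT = −F/λ = −3.1/(-2.155) = 1.4 °C.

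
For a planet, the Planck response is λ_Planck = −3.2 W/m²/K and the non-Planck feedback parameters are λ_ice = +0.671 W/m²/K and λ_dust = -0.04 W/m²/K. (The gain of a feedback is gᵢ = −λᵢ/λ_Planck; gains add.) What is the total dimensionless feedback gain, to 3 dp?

Convert to gains: g_ice = 0.671/3.2 = 0.2097; g_dust = -0.04/3.2 = -0.0125.
Total gain g = 0.1972.

0.197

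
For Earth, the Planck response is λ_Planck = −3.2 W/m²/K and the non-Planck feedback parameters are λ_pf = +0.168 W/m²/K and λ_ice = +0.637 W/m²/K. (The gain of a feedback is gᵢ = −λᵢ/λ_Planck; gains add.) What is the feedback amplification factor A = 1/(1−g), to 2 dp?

Convert to gains: g_pf = 0.168/3.2 = 0.0525; g_ice = 0.637/3.2 = 0.1991.
Total gain g = 0.2516.
A = 1/(1 − 0.2516) = 1.34.

1.34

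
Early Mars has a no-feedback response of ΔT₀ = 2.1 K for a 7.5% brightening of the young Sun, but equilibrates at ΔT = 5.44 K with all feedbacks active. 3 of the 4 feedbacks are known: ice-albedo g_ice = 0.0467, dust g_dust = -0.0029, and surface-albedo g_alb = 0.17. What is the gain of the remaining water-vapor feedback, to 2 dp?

Amplification A = ΔT/ΔT₀ = 5.44/2.1 = 2.59.
Total gain g = 1 − 1/A = 1 − 1/2.59 = 0.6139.
Known gains sum to 0.0467 − 0.0029 + 0.17 = 0.2138.
g_wv = 0.6139 − 0.2138 = 0.40.

0.40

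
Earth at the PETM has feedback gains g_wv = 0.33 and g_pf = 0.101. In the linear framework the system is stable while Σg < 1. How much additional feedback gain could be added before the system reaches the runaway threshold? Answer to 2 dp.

0.57

Current total gain = 0.33 + 0.101 = 0.431.
Margin to runaway = 1 − 0.431 = 0.57.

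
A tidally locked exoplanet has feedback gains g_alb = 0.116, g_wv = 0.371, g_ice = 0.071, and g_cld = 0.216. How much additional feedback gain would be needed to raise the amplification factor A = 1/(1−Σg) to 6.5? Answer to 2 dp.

Current total gain = 0.774.
Target gain for A = 6.5: g* = 1 − 1/6.5 = 0.8462.
Additional gain needed = 0.8462 − 0.774 = 0.07.

0.07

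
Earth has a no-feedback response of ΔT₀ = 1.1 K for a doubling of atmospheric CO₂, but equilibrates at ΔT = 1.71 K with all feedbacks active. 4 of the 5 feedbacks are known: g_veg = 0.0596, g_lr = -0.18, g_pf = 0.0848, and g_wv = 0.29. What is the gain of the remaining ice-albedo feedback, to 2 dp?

0.10

Amplification A = ΔT/ΔT₀ = 1.71/1.1 = 1.555.
Total gain g = 1 − 1/A = 1 − 1/1.555 = 0.3569.
Known gains sum to 0.0596 − 0.18 + 0.0848 + 0.29 = 0.2544.
g_ice = 0.3569 − 0.2544 = 0.10.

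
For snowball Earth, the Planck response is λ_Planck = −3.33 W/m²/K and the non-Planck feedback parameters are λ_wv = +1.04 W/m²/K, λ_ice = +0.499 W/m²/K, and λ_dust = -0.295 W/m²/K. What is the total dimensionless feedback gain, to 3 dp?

Convert to gains: g_wv = 1.04/3.33 = 0.3123; g_ice = 0.499/3.33 = 0.1498; g_dust = -0.295/3.33 = -0.08859.
Total gain g = 0.37351.

0.374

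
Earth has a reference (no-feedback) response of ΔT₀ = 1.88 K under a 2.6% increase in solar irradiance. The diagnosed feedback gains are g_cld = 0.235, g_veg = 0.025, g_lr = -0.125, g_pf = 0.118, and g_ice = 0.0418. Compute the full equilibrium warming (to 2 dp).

Total gain g = 0.235 + 0.025 − 0.125 + 0.118 + 0.0418 = 0.2948.
Amplification A = 1/(1 − 0.2948) = 1.418.
ΔT = 1.88 × 1.418 = 2.67 K.

2.67 K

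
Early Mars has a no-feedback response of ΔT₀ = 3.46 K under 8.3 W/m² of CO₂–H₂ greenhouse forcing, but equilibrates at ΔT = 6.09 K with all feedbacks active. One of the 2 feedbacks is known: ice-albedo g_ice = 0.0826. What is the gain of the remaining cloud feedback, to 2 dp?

Amplification A = ΔT/ΔT₀ = 6.09/3.46 = 1.76.
Total gain g = 1 − 1/A = 1 − 1/1.76 = 0.4318.
The known gain is 0.0826.
g_cld = 0.4318 − 0.0826 = 0.35.

0.35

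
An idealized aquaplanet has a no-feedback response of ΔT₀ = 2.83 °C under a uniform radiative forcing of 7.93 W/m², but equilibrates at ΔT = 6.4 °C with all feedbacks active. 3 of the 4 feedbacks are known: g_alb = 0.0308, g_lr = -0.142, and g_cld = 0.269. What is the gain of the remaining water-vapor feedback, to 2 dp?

0.40

Amplification A = ΔT/ΔT₀ = 6.4/2.83 = 2.261.
Total gain g = 1 − 1/A = 1 − 1/2.261 = 0.5577.
Known gains sum to 0.0308 − 0.142 + 0.269 = 0.1578.
g_wv = 0.5577 − 0.1578 = 0.40.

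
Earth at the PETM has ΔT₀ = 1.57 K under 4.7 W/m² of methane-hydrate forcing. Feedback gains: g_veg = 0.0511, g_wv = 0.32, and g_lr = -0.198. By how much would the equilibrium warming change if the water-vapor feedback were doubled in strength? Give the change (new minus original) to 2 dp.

1.20 K

Original: g = 0.1731, ΔT = 1.57/(1−0.1731) = 1.8987 K.
With doubled water-vapor: g' = 0.4931, ΔT' = 1.57/(1−0.4931) = 3.0973 K.
Change = 3.0973 − 1.8987 = 1.20 K.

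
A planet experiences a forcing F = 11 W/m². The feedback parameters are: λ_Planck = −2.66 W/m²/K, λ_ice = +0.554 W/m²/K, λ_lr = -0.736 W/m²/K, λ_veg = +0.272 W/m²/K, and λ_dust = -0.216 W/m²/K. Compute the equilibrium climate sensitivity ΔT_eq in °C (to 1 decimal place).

3.9 °C

Net feedback parameter λ = (−2.66) + (+0.554) + (-0.736) + (+0.272) + (-0.216) = -2.786 W/m²/K.
ΔT = −F/λ = −11/(-2.786) = 3.9 °C.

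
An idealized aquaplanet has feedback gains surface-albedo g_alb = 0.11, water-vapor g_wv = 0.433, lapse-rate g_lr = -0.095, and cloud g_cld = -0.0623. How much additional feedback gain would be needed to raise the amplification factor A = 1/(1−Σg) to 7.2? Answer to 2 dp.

Current total gain = 0.3857.
Target gain for A = 7.2: g* = 1 − 1/7.2 = 0.8611.
Additional gain needed = 0.8611 − 0.3857 = 0.48.

0.48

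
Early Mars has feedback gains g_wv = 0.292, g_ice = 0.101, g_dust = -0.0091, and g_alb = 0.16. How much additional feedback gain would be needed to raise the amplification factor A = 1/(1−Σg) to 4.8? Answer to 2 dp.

0.25

Current total gain = 0.5439.
Target gain for A = 4.8: g* = 1 − 1/4.8 = 0.7917.
Additional gain needed = 0.7917 − 0.5439 = 0.25.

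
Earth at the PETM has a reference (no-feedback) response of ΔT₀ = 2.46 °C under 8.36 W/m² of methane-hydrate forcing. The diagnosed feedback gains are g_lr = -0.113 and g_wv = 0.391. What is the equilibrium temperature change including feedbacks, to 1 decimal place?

Total gain g = -0.113 + 0.391 = 0.278.
Amplification A = 1/(1 − 0.278) = 1.385.
ΔT = 2.46 × 1.385 = 3.4 °C.

3.4 °C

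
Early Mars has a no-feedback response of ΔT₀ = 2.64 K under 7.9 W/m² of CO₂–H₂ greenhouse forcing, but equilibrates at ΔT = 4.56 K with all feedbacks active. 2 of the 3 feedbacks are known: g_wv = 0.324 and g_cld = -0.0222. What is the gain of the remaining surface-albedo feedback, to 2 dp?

0.12

Amplification A = ΔT/ΔT₀ = 4.56/2.64 = 1.727.
Total gain g = 1 − 1/A = 1 − 1/1.727 = 0.421.
Known gains sum to 0.324 − 0.0222 = 0.3018.
g_alb = 0.421 − 0.3018 = 0.12.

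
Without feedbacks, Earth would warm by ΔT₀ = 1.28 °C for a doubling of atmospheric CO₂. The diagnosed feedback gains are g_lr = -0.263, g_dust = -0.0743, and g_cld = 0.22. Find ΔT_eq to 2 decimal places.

1.15 °C

Total gain g = -0.263 − 0.0743 + 0.22 = -0.1173.
Amplification A = 1/(1 + 0.1173) = 0.895.
ΔT = 1.28 × 0.895 = 1.15 °C.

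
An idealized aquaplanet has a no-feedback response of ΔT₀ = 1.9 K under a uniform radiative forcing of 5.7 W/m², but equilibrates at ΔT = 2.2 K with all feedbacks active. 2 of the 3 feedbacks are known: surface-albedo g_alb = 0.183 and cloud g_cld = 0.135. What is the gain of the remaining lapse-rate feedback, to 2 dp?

-0.18

Amplification A = ΔT/ΔT₀ = 2.2/1.9 = 1.158.
Total gain g = 1 − 1/A = 1 − 1/1.158 = 0.1364.
Known gains sum to 0.183 + 0.135 = 0.318.
g_lr = 0.1364 − 0.318 = -0.18.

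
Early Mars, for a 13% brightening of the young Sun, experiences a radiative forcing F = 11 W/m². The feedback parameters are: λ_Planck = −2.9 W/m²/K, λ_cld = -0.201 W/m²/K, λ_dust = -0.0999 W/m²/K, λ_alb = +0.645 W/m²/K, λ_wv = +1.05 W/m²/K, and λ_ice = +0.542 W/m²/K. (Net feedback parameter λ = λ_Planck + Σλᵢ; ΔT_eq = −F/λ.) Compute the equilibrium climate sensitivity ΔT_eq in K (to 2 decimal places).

Net feedback parameter λ = (−2.9) + (-0.201) + (-0.0999) + (+0.645) + (+1.05) + (+0.542) = -0.9639 W/m²/K.
ΔT = −F/λ = −11/(-0.9639) = 11.41 K.

11.41 K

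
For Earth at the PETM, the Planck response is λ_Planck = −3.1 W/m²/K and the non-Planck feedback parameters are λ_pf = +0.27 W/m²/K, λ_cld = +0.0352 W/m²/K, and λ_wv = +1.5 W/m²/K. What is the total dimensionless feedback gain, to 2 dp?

0.58

Convert to gains: g_pf = 0.27/3.1 = 0.0871; g_cld = 0.0352/3.1 = 0.01135; g_wv = 1.5/3.1 = 0.4839.
Total gain g = 0.58235.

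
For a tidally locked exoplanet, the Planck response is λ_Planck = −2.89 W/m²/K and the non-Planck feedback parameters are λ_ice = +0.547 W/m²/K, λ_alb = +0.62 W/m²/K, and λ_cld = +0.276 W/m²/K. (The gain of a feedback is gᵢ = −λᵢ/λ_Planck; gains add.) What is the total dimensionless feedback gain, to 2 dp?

Convert to gains: g_ice = 0.547/2.89 = 0.1893; g_alb = 0.62/2.89 = 0.2145; g_cld = 0.276/2.89 = 0.0955.
Total gain g = 0.4993.

0.50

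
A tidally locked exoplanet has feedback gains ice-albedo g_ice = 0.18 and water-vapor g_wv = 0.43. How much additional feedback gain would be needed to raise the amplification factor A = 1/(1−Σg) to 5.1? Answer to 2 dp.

Current total gain = 0.61.
Target gain for A = 5.1: g* = 1 − 1/5.1 = 0.8039.
Additional gain needed = 0.8039 − 0.61 = 0.19.

0.19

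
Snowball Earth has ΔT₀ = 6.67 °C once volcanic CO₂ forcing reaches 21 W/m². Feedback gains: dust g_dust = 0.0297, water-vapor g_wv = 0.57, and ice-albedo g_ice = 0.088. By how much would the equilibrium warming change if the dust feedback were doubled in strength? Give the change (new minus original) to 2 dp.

Original: g = 0.6877, ΔT = 6.67/(1−0.6877) = 21.3577 °C.
With doubled dust: g' = 0.7174, ΔT' = 6.67/(1−0.7174) = 23.6023 °C.
Change = 23.6023 − 21.3577 = 2.24 °C.

2.24 °C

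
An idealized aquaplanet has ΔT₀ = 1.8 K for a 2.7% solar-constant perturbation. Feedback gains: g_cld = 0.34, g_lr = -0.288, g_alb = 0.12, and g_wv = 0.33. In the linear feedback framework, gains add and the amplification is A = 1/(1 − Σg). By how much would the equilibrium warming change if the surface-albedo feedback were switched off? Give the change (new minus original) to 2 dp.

-0.70 K

Original: g = 0.502, ΔT = 1.8/(1−0.502) = 3.6145 K.
Without surface-albedo: g' = 0.382, ΔT' = 1.8/(1−0.382) = 2.9126 K.
Change = 2.9126 − 3.6145 = -0.70 K.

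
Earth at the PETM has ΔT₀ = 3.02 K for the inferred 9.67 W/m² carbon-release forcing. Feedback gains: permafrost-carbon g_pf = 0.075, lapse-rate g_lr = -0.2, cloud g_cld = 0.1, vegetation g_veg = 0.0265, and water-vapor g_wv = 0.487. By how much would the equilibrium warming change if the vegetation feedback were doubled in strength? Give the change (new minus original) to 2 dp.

0.32 K

Original: g = 0.4885, ΔT = 3.02/(1−0.4885) = 5.9042 K.
With doubled vegetation: g' = 0.515, ΔT' = 3.02/(1−0.515) = 6.2268 K.
Change = 6.2268 − 5.9042 = 0.32 K.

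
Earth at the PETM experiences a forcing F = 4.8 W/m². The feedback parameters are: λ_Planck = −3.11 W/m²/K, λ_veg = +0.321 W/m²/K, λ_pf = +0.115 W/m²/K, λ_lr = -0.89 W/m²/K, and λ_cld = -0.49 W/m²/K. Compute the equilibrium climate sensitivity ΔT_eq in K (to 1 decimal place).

Net feedback parameter λ = (−3.11) + (+0.321) + (+0.115) + (-0.89) + (-0.49) = -4.054 W/m²/K.
ΔT = −F/λ = −4.8/(-4.054) = 1.2 K.

1.2 K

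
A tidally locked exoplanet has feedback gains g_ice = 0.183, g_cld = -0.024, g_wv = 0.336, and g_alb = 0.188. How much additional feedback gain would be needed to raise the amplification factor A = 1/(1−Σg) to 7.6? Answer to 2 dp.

Current total gain = 0.683.
Target gain for A = 7.6: g* = 1 − 1/7.6 = 0.8684.
Additional gain needed = 0.8684 − 0.683 = 0.19.

0.19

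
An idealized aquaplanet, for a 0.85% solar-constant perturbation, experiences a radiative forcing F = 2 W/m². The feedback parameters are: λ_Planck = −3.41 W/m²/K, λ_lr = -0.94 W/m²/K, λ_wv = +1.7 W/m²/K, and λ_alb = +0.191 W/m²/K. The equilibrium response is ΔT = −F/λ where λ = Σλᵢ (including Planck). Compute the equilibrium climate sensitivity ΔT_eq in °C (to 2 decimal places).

0.81 °C

Net feedback parameter λ = (−3.41) + (-0.94) + (+1.7) + (+0.191) = -2.459 W/m²/K.
ΔT = −F/λ = −2/(-2.459) = 0.81 °C.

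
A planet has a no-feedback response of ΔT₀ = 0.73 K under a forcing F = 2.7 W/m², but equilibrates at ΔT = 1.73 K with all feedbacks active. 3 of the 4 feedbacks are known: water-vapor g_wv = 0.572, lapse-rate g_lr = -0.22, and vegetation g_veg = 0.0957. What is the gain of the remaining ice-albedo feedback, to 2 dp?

0.13

Amplification A = ΔT/ΔT₀ = 1.73/0.73 = 2.37.
Total gain g = 1 − 1/A = 1 − 1/2.37 = 0.5781.
Known gains sum to 0.572 − 0.22 + 0.0957 = 0.4477.
g_ice = 0.5781 − 0.4477 = 0.13.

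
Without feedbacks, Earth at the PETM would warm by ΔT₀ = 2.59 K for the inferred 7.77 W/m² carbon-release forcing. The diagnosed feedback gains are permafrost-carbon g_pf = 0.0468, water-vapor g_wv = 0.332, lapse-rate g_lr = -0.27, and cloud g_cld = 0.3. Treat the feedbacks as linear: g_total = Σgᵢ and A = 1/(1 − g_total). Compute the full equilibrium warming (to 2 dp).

Total gain g = 0.0468 + 0.332 − 0.27 + 0.3 = 0.4088.
Amplification A = 1/(1 − 0.4088) = 1.691.
ΔT = 2.59 × 1.691 = 4.38 K.

4.38 K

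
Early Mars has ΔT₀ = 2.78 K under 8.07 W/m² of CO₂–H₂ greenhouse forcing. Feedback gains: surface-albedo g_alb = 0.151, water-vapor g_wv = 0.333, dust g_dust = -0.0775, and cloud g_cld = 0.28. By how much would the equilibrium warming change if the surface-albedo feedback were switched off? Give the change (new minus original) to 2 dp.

-2.88 K

Original: g = 0.6865, ΔT = 2.78/(1−0.6865) = 8.8676 K.
Without surface-albedo: g' = 0.5355, ΔT' = 2.78/(1−0.5355) = 5.9849 K.
Change = 5.9849 − 8.8676 = -2.88 K.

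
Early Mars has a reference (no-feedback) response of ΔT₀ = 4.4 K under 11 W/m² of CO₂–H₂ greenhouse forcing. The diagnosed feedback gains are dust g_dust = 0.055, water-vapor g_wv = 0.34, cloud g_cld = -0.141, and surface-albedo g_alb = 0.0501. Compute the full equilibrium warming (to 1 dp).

Total gain g = 0.055 + 0.34 − 0.141 + 0.0501 = 0.3041.
Amplification A = 1/(1 − 0.3041) = 1.437.
ΔT = 4.4 × 1.437 = 6.3 K.

6.3 K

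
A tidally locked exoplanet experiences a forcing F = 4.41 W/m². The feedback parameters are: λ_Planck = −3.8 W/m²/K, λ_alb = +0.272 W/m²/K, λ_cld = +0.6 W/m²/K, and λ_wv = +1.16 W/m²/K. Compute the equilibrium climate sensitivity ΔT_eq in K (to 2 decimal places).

2.49 K

Net feedback parameter λ = (−3.8) + (+0.272) + (+0.6) + (+1.16) = -1.768 W/m²/K.
ΔT = −F/λ = −4.41/(-1.768) = 2.49 K.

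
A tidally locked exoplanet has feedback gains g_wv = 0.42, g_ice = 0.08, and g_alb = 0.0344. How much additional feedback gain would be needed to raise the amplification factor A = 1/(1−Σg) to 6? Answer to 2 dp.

0.30

Current total gain = 0.5344.
Target gain for A = 6: g* = 1 − 1/6 = 0.8333.
Additional gain needed = 0.8333 − 0.5344 = 0.30.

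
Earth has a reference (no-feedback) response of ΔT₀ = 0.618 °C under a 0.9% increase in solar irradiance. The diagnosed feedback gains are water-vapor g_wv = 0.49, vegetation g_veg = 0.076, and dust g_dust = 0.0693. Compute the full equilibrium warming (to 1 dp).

1.7 °C

Total gain g = 0.49 + 0.076 + 0.0693 = 0.6353.
Amplification A = 1/(1 − 0.6353) = 2.742.
ΔT = 0.618 × 2.742 = 1.7 °C.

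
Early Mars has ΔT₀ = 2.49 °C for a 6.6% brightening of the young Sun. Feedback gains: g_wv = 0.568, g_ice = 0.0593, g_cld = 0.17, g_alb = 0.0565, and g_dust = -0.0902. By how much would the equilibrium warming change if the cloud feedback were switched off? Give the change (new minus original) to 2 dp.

Original: g = 0.7636, ΔT = 2.49/(1−0.7636) = 10.5330 °C.
Without cloud: g' = 0.5936, ΔT' = 2.49/(1−0.5936) = 6.1270 °C.
Change = 6.1270 − 10.5330 = -4.41 °C.

-4.41 °C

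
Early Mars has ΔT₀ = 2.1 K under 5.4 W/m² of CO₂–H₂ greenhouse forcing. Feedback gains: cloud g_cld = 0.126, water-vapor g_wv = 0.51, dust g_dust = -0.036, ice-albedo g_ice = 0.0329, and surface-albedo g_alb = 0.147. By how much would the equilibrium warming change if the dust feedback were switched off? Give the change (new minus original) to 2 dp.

Original: g = 0.7799, ΔT = 2.1/(1−0.7799) = 9.5411 K.
Without dust: g' = 0.8159, ΔT' = 2.1/(1−0.8159) = 11.4068 K.
Change = 11.4068 − 9.5411 = 1.87 K.

1.87 K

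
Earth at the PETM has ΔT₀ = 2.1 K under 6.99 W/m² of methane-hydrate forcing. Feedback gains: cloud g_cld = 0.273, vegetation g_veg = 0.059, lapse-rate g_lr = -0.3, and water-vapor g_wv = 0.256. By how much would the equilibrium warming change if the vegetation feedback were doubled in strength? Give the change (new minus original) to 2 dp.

Original: g = 0.288, ΔT = 2.1/(1−0.288) = 2.9494 K.
With doubled vegetation: g' = 0.347, ΔT' = 2.1/(1−0.347) = 3.2159 K.
Change = 3.2159 − 2.9494 = 0.27 K.

0.27 K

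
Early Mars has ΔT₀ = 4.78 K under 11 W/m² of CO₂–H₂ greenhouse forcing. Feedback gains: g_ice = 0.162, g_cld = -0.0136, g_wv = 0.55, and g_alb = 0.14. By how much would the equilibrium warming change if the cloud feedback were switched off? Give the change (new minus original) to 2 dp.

2.72 K

Original: g = 0.8384, ΔT = 4.78/(1−0.8384) = 29.5792 K.
Without cloud: g' = 0.852, ΔT' = 4.78/(1−0.852) = 32.2973 K.
Change = 32.2973 − 29.5792 = 2.72 K.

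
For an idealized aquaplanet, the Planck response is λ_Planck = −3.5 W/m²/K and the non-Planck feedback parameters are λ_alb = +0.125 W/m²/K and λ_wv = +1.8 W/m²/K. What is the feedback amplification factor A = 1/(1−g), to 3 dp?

2.222

Convert to gains: g_alb = 0.125/3.5 = 0.03571; g_wv = 1.8/3.5 = 0.5143.
Total gain g = 0.55001.
A = 1/(1 − 0.55001) = 2.222.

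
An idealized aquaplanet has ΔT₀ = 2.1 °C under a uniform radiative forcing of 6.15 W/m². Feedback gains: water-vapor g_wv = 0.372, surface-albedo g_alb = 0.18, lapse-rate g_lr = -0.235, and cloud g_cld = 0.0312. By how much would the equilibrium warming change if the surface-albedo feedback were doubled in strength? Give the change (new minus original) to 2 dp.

Original: g = 0.3482, ΔT = 2.1/(1−0.3482) = 3.2218 °C.
With doubled surface-albedo: g' = 0.5282, ΔT' = 2.1/(1−0.5282) = 4.4510 °C.
Change = 4.4510 − 3.2218 = 1.23 °C.

1.23 °C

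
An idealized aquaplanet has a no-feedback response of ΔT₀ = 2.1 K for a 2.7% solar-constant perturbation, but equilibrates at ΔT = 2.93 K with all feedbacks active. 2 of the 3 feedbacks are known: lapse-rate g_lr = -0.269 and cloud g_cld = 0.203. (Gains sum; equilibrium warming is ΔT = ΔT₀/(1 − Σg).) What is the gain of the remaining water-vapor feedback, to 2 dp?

Amplification A = ΔT/ΔT₀ = 2.93/2.1 = 1.395.
Total gain g = 1 − 1/A = 1 − 1/1.395 = 0.2832.
Known gains sum to -0.269 + 0.203 = -0.066.
g_wv = 0.2832 + 0.066 = 0.35.

0.35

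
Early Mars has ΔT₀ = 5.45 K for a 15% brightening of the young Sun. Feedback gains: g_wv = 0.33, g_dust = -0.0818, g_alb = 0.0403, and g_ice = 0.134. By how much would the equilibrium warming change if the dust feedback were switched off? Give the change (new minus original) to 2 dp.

Original: g = 0.4225, ΔT = 5.45/(1−0.4225) = 9.4372 K.
Without dust: g' = 0.5043, ΔT' = 5.45/(1−0.5043) = 10.9946 K.
Change = 10.9946 − 9.4372 = 1.56 K.

1.56 K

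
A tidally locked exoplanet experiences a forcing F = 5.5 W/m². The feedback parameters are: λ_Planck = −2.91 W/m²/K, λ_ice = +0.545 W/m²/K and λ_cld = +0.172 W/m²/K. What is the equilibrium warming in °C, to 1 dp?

2.5 °C

Net feedback parameter λ = (−2.91) + (+0.545) + (+0.172) = -2.193 W/m²/K.
ΔT = −F/λ = −5.5/(-2.193) = 2.5 °C.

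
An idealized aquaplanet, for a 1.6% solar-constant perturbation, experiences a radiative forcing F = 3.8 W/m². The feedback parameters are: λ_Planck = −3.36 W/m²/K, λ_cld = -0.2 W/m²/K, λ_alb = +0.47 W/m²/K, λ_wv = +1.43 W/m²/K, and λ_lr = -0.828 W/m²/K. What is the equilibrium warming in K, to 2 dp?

Net feedback parameter λ = (−3.36) + (-0.2) + (+0.47) + (+1.43) + (-0.828) = -2.488 W/m²/K.
ΔT = −F/λ = −3.8/(-2.488) = 1.53 K.

1.53 K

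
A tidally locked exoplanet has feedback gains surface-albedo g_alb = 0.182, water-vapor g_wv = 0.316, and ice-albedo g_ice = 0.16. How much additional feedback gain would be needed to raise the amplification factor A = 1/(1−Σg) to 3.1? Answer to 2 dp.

Current total gain = 0.658.
Target gain for A = 3.1: g* = 1 − 1/3.1 = 0.6774.
Additional gain needed = 0.6774 − 0.658 = 0.02.

0.02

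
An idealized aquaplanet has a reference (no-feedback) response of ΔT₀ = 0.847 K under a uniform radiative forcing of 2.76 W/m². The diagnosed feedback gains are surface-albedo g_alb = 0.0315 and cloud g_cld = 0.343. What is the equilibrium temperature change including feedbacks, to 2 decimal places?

Total gain g = 0.0315 + 0.343 = 0.3745.
Amplification A = 1/(1 − 0.3745) = 1.599.
ΔT = 0.847 × 1.599 = 1.35 K.

1.35 K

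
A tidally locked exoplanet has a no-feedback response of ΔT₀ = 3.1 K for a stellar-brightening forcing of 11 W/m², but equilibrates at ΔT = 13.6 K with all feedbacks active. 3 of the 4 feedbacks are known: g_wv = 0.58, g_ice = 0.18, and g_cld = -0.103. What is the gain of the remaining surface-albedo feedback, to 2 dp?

0.12

Amplification A = ΔT/ΔT₀ = 13.6/3.1 = 4.387.
Total gain g = 1 − 1/A = 1 − 1/4.387 = 0.7721.
Known gains sum to 0.58 + 0.18 − 0.103 = 0.657.
g_alb = 0.7721 − 0.657 = 0.12.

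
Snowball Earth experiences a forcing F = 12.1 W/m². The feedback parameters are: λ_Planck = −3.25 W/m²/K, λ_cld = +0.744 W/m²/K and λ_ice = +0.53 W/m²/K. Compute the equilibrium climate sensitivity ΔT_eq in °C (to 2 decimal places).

6.12 °C

Net feedback parameter λ = (−3.25) + (+0.744) + (+0.53) = -1.976 W/m²/K.
ΔT = −F/λ = −12.1/(-1.976) = 6.12 °C.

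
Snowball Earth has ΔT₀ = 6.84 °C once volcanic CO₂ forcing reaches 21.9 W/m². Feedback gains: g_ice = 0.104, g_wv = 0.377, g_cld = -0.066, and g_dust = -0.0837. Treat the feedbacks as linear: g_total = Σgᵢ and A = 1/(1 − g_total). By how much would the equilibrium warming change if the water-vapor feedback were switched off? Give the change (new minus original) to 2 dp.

Original: g = 0.3313, ΔT = 6.84/(1−0.3313) = 10.2288 °C.
Without water-vapor: g' = -0.0457, ΔT' = 6.84/(1+0.0457) = 6.5411 °C.
Change = 6.5411 − 10.2288 = -3.69 °C.

-3.69 °C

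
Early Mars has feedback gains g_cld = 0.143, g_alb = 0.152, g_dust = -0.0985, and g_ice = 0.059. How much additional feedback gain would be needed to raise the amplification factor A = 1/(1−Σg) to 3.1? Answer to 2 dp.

Current total gain = 0.2555.
Target gain for A = 3.1: g* = 1 − 1/3.1 = 0.6774.
Additional gain needed = 0.6774 − 0.2555 = 0.42.

0.42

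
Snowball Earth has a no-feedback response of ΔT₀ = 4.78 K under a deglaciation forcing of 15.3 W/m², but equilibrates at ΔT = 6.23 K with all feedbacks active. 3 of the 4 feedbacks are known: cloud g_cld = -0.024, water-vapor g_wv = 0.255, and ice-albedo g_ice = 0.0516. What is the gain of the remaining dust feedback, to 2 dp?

Amplification A = ΔT/ΔT₀ = 6.23/4.78 = 1.303.
Total gain g = 1 − 1/A = 1 − 1/1.303 = 0.2325.
Known gains sum to -0.024 + 0.255 + 0.0516 = 0.2826.
g_dust = 0.2325 − 0.2826 = -0.05.

-0.05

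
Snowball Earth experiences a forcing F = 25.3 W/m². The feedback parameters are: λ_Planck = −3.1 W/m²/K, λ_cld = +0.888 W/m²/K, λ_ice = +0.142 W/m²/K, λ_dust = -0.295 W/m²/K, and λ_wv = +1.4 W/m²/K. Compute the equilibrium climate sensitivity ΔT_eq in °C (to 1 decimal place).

Net feedback parameter λ = (−3.1) + (+0.888) + (+0.142) + (-0.295) + (+1.4) = -0.965 W/m²/K.
ΔT = −F/λ = −25.3/(-0.965) = 26.2 °C.

26.2 °C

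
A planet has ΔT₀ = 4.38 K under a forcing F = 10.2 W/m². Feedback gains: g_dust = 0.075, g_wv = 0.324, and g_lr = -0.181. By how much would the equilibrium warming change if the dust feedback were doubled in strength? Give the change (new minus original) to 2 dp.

0.59 K

Original: g = 0.218, ΔT = 4.38/(1−0.218) = 5.6010 K.
With doubled dust: g' = 0.293, ΔT' = 4.38/(1−0.293) = 6.1952 K.
Change = 6.1952 − 5.6010 = 0.59 K.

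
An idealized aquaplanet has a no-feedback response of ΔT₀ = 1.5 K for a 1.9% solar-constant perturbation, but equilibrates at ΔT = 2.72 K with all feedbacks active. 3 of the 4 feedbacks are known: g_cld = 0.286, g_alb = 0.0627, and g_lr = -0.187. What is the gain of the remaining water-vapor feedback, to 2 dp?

Amplification A = ΔT/ΔT₀ = 2.72/1.5 = 1.813.
Total gain g = 1 − 1/A = 1 − 1/1.813 = 0.4484.
Known gains sum to 0.286 + 0.0627 − 0.187 = 0.1617.
g_wv = 0.4484 − 0.1617 = 0.29.

0.29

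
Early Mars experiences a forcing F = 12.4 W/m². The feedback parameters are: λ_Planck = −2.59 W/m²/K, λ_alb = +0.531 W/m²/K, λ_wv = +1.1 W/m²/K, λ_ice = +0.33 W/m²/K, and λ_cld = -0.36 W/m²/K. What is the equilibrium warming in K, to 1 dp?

Net feedback parameter λ = (−2.59) + (+0.531) + (+1.1) + (+0.33) + (-0.36) = -0.989 W/m²/K.
ΔT = −F/λ = −12.4/(-0.989) = 12.5 K.

12.5 K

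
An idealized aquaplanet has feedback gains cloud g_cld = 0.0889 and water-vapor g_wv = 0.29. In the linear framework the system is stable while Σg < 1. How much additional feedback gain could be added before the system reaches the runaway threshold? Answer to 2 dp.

Current total gain = 0.0889 + 0.29 = 0.3789.
Margin to runaway = 1 − 0.3789 = 0.62.

0.62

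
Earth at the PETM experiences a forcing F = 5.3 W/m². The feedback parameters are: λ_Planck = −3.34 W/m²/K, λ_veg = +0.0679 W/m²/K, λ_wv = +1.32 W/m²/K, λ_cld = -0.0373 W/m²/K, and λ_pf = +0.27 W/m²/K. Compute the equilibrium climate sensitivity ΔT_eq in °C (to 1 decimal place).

Net feedback parameter λ = (−3.34) + (+0.0679) + (+1.32) + (-0.0373) + (+0.27) = -1.7194 W/m²/K.
ΔT = −F/λ = −5.3/(-1.7194) = 3.1 °C.

3.1 °C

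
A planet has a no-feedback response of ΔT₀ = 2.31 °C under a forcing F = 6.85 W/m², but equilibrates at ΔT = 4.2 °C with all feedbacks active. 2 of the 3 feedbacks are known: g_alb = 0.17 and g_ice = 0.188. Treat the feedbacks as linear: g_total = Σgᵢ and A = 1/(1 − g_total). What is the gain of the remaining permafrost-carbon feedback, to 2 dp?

Amplification A = ΔT/ΔT₀ = 4.2/2.31 = 1.818.
Total gain g = 1 − 1/A = 1 − 1/1.818 = 0.4499.
Known gains sum to 0.17 + 0.188 = 0.358.
g_pf = 0.4499 − 0.358 = 0.09.

0.09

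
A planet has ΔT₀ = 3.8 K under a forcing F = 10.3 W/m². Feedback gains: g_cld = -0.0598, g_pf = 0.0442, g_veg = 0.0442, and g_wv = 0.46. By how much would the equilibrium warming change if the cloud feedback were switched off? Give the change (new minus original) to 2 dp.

0.98 K

Original: g = 0.4886, ΔT = 3.8/(1−0.4886) = 7.4306 K.
Without cloud: g' = 0.5484, ΔT' = 3.8/(1−0.5484) = 8.4145 K.
Change = 8.4145 − 7.4306 = 0.98 K.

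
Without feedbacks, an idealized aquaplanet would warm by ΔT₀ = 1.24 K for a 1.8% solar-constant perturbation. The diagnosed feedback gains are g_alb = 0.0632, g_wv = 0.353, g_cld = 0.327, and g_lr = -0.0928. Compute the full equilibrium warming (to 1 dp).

Total gain g = 0.0632 + 0.353 + 0.327 − 0.0928 = 0.6504.
Amplification A = 1/(1 − 0.6504) = 2.86.
ΔT = 1.24 × 2.86 = 3.5 K.

3.5 K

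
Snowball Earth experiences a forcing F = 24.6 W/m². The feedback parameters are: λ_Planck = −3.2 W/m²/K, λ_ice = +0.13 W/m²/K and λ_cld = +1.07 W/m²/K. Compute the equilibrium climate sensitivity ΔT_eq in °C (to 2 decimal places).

12.30 °C

Net feedback parameter λ = (−3.2) + (+0.13) + (+1.07) = -2 W/m²/K.
ΔT = −F/λ = −24.6/(-2) = 12.30 °C.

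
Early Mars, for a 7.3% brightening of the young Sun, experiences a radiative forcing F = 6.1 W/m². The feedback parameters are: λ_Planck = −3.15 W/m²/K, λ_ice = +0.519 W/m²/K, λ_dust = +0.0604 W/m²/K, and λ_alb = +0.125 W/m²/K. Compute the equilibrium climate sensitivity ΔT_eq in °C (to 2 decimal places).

2.49 °C

Net feedback parameter λ = (−3.15) + (+0.519) + (+0.0604) + (+0.125) = -2.4456 W/m²/K.
ΔT = −F/λ = −6.1/(-2.4456) = 2.49 °C.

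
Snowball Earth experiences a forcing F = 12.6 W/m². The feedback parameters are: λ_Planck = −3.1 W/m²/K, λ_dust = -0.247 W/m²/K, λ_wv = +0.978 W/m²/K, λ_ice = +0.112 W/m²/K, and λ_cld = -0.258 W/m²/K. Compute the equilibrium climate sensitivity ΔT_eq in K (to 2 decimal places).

5.01 K

Net feedback parameter λ = (−3.1) + (-0.247) + (+0.978) + (+0.112) + (-0.258) = -2.515 W/m²/K.
ΔT = −F/λ = −12.6/(-2.515) = 5.01 K.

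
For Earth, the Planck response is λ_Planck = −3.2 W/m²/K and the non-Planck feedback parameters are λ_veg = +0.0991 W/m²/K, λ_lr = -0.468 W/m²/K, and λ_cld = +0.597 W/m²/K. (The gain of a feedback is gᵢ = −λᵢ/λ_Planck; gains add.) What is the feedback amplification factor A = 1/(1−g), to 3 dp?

Convert to gains: g_veg = 0.0991/3.2 = 0.03097; g_lr = -0.468/3.2 = -0.1462; g_cld = 0.597/3.2 = 0.1866.
Total gain g = 0.07137.
A = 1/(1 − 0.07137) = 1.077.

1.077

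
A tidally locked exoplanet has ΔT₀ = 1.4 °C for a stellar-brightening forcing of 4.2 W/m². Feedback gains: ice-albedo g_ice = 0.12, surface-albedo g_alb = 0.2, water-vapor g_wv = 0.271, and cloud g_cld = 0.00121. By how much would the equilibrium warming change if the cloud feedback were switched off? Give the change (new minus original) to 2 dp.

-0.01 °C

Original: g = 0.59221, ΔT = 1.4/(1−0.59221) = 3.4331 °C.
Without cloud: g' = 0.591, ΔT' = 1.4/(1−0.591) = 3.4230 °C.
Change = 3.4230 − 3.4331 = -0.01 °C.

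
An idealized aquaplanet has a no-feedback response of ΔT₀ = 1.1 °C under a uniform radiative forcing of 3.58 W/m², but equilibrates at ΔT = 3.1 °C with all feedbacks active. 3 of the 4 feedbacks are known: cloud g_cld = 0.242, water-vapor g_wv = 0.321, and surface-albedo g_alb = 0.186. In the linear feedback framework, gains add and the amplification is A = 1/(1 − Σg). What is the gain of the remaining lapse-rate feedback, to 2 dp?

-0.10

Amplification A = ΔT/ΔT₀ = 3.1/1.1 = 2.818.
Total gain g = 1 − 1/A = 1 − 1/2.818 = 0.6451.
Known gains sum to 0.242 + 0.321 + 0.186 = 0.749.
g_lr = 0.6451 − 0.749 = -0.10.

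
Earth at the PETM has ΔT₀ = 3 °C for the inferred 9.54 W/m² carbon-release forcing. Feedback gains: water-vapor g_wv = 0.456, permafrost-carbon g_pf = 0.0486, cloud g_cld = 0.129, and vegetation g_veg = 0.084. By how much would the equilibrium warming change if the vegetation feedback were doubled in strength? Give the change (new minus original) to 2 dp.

Original: g = 0.7176, ΔT = 3/(1−0.7176) = 10.6232 °C.
With doubled vegetation: g' = 0.8016, ΔT' = 3/(1−0.8016) = 15.1210 °C.
Change = 15.1210 − 10.6232 = 4.50 °C.

4.50 °C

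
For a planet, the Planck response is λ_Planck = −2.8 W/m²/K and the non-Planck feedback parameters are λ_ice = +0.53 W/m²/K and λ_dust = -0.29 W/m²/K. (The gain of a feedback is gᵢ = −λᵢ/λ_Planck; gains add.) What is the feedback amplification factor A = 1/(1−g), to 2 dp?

1.09

Convert to gains: g_ice = 0.53/2.8 = 0.1893; g_dust = -0.29/2.8 = -0.1036.
Total gain g = 0.0857.
A = 1/(1 − 0.0857) = 1.09.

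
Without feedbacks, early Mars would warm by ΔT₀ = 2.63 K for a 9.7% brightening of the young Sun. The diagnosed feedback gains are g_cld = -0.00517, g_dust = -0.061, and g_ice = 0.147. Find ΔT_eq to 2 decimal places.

Total gain g = -0.00517 − 0.061 + 0.147 = 0.08083.
Amplification A = 1/(1 − 0.08083) = 1.088.
ΔT = 2.63 × 1.088 = 2.86 K.

2.86 K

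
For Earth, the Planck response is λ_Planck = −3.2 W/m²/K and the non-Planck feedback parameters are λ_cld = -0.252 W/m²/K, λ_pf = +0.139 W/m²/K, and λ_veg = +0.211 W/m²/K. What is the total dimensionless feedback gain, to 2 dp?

0.03

Convert to gains: g_cld = -0.252/3.2 = -0.07875; g_pf = 0.139/3.2 = 0.04344; g_veg = 0.211/3.2 = 0.06594.
Total gain g = 0.03063.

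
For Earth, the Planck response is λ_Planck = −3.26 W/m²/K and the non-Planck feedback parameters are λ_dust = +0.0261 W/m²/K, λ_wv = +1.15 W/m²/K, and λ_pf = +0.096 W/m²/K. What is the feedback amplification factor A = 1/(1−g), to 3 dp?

1.640

Convert to gains: g_dust = 0.0261/3.26 = 0.008006; g_wv = 1.15/3.26 = 0.3528; g_pf = 0.096/3.26 = 0.02945.
Total gain g = 0.390256.
A = 1/(1 − 0.390256) = 1.640.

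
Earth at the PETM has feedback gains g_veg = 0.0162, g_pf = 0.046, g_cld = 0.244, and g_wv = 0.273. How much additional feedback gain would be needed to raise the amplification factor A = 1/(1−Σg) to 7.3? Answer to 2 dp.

Current total gain = 0.5792.
Target gain for A = 7.3: g* = 1 − 1/7.3 = 0.863.
Additional gain needed = 0.863 − 0.5792 = 0.28.

0.28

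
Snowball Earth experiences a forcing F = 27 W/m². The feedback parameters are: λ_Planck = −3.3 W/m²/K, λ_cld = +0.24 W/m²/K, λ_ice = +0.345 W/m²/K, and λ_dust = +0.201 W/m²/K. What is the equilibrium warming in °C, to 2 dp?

10.74 °C

Net feedback parameter λ = (−3.3) + (+0.24) + (+0.345) + (+0.201) = -2.514 W/m²/K.
ΔT = −F/λ = −27/(-2.514) = 10.74 °C.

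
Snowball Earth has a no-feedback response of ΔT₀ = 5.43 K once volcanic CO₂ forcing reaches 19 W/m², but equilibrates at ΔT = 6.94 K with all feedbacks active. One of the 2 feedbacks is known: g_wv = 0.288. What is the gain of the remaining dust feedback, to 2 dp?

-0.07

Amplification A = ΔT/ΔT₀ = 6.94/5.43 = 1.278.
Total gain g = 1 − 1/A = 1 − 1/1.278 = 0.2175.
The known gain is 0.288.
g_dust = 0.2175 − 0.288 = -0.07.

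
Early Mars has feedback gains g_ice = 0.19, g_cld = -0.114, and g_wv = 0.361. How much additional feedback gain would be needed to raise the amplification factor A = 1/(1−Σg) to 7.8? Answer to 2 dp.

0.43

Current total gain = 0.437.
Target gain for A = 7.8: g* = 1 − 1/7.8 = 0.8718.
Additional gain needed = 0.8718 − 0.437 = 0.43.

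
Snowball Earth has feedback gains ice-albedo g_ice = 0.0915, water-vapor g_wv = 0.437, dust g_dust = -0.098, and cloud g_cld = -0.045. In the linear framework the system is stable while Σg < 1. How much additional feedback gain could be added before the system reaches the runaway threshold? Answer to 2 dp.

Current total gain = 0.0915 + 0.437 − 0.098 − 0.045 = 0.3855.
Margin to runaway = 1 − 0.3855 = 0.61.

0.61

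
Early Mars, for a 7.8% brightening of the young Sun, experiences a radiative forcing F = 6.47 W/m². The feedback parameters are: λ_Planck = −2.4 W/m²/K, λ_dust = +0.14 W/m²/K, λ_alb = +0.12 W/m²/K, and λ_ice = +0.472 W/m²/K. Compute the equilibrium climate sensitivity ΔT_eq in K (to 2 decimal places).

Net feedback parameter λ = (−2.4) + (+0.14) + (+0.12) + (+0.472) = -1.668 W/m²/K.
ΔT = −F/λ = −6.47/(-1.668) = 3.88 K.

3.88 K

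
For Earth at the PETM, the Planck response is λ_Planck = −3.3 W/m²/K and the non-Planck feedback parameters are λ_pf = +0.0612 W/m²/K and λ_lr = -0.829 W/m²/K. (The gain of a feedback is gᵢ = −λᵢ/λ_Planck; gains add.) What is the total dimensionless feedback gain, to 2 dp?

Convert to gains: g_pf = 0.0612/3.3 = 0.01855; g_lr = -0.829/3.3 = -0.2512.
Total gain g = -0.23265.

-0.23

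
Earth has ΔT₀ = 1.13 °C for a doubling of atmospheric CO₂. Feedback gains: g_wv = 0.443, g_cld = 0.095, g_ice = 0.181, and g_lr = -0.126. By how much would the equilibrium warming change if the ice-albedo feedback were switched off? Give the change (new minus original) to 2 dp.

Original: g = 0.593, ΔT = 1.13/(1−0.593) = 2.7764 °C.
Without ice-albedo: g' = 0.412, ΔT' = 1.13/(1−0.412) = 1.9218 °C.
Change = 1.9218 − 2.7764 = -0.85 °C.

-0.85 °C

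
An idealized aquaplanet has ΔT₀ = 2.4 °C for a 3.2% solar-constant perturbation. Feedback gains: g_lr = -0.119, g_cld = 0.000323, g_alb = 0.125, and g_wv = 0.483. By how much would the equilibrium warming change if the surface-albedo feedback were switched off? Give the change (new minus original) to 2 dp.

Original: g = 0.489323, ΔT = 2.4/(1−0.489323) = 4.6996 °C.
Without surface-albedo: g' = 0.364323, ΔT' = 2.4/(1−0.364323) = 3.7755 °C.
Change = 3.7755 − 4.6996 = -0.92 °C.

-0.92 °C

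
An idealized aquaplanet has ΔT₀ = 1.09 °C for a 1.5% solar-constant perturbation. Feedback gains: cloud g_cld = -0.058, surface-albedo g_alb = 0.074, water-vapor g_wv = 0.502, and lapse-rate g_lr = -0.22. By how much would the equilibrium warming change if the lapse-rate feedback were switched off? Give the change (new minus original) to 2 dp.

Original: g = 0.298, ΔT = 1.09/(1−0.298) = 1.5527 °C.
Without lapse-rate: g' = 0.518, ΔT' = 1.09/(1−0.518) = 2.2614 °C.
Change = 2.2614 − 1.5527 = 0.71 °C.

0.71 °C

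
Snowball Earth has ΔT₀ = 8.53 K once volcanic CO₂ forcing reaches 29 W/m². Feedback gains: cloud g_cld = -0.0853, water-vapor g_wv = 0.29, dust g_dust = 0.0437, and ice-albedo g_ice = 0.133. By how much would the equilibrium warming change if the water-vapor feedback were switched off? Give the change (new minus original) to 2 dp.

Original: g = 0.3814, ΔT = 8.53/(1−0.3814) = 13.7892 K.
Without water-vapor: g' = 0.0914, ΔT' = 8.53/(1−0.0914) = 9.3881 K.
Change = 9.3881 − 13.7892 = -4.40 K.

-4.40 K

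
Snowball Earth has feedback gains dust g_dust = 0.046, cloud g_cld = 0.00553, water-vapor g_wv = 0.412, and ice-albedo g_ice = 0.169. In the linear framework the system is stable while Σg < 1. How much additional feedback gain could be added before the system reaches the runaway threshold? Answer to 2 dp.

Current total gain = 0.046 + 0.00553 + 0.412 + 0.169 = 0.63253.
Margin to runaway = 1 − 0.63253 = 0.37.

0.37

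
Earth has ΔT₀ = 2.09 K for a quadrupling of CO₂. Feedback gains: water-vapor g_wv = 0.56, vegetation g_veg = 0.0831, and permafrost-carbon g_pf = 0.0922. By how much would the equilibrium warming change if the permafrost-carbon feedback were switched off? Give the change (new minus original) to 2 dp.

Original: g = 0.7353, ΔT = 2.09/(1−0.7353) = 7.8957 K.
Without permafrost-carbon: g' = 0.6431, ΔT' = 2.09/(1−0.6431) = 5.8560 K.
Change = 5.8560 − 7.8957 = -2.04 K.

-2.04 K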